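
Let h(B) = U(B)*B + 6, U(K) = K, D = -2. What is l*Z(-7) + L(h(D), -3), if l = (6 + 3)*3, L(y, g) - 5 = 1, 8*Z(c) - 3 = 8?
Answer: 345/8 ≈ 43.125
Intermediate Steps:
Z(c) = 11/8 (Z(c) = 3/8 + (⅛)*8 = 3/8 + 1 = 11/8)
h(B) = 6 + B² (h(B) = B*B + 6 = B² + 6 = 6 + B²)
L(y, g) = 6 (L(y, g) = 5 + 1 = 6)
l = 27 (l = 9*3 = 27)
l*Z(-7) + L(h(D), -3) = 27*(11/8) + 6 = 297/8 + 6 = 345/8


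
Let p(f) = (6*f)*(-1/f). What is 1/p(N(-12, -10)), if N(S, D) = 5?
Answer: -⅙ ≈ -0.16667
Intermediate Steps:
p(f) = -6
1/p(N(-12, -10)) = 1/(-6) = -⅙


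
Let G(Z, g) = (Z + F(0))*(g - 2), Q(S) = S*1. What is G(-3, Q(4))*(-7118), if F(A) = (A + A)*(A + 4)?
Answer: 42708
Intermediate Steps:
F(A) = 2*A*(4 + A) (F(A) = (2*A)*(4 + A) = 2*A*(4 + A))
Q(S) = S
G(Z, g) = Z*(-2 + g) (G(Z, g) = (Z + 2*0*(4 + 0))*(g - 2) = (Z + 2*0*4)*(-2 + g) = (Z + 0)*(-2 + g) = Z*(-2 + g))
G(-3, Q(4))*(-7118) = -3*(-2 + 4)*(-7118) = -3*2*(-7118) = -6*(-7118) = 42708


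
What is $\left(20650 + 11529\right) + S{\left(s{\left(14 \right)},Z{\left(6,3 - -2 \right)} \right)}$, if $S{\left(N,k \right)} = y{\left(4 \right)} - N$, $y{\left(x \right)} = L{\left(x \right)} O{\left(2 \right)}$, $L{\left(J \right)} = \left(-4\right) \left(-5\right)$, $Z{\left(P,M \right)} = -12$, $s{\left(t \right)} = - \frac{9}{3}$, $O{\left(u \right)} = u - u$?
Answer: $32182$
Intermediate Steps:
$O{\left(u \right)} = 0$
$s{\left(t \right)} = -3$ ($s{\left(t \right)} = \left(-9\right) \frac{1}{3} = -3$)
$L{\left(J \right)} = 20$
$y{\left(x \right)} = 0$ ($y{\left(x \right)} = 20 \cdot 0 = 0$)
$S{\left(N,k \right)} = - N$ ($S{\left(N,k \right)} = 0 - N = - N$)
$\left(20650 + 11529\right) + S{\left(s{\left(14 \right)},Z{\left(6,3 - -2 \right)} \right)} = \left(20650 + 11529\right) - -3 = 32179 + 3 = 32182$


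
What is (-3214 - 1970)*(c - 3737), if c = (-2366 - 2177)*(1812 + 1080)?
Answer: 68128610112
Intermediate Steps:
c = -13138356 (c = -4543*2892 = -13138356)
(-3214 - 1970)*(c - 3737) = (-3214 - 1970)*(-13138356 - 3737) = -5184*(-13142093) = 68128610112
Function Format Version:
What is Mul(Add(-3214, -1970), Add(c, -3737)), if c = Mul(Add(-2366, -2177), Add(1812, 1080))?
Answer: 68128610112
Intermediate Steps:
c = -13138356 (c = Mul(-4543, 2892) = -13138356)
Mul(Add(-3214, -1970), Add(c, -3737)) = Mul(Add(-3214, -1970), Add(-13138356, -3737)) = Mul(-5184, -13142093) = 68128610112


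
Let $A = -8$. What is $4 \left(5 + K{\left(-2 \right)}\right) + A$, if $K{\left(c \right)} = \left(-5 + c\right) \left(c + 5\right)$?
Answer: $-72$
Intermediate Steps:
$K{\left(c \right)} = \left(-5 + c\right) \left(5 + c\right)$
$4 \left(5 + K{\left(-2 \right)}\right) + A = 4 \left(5 - \left(25 - \left(-2\right)^{2}\right)\right) - 8 = 4 \left(5 + \left(-25 + 4\right)\right) - 8 = 4 \left(5 - 21\right) - 8 = 4 \left(-16\right) - 8 = -64 - 8 = -72$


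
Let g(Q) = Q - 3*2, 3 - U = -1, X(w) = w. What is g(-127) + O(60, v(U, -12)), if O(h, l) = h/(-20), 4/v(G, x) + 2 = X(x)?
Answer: -136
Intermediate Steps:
U = 4 (U = 3 - 1*(-1) = 3 + 1 = 4)
v(G, x) = 4/(-2 + x)
O(h, l) = -h/20 (O(h, l) = h*(-1/20) = -h/20)
g(Q) = -6 + Q (g(Q) = Q - 6 = -6 + Q)
g(-127) + O(60, v(U, -12)) = (-6 - 127) - 1/20*60 = -133 - 3 = -136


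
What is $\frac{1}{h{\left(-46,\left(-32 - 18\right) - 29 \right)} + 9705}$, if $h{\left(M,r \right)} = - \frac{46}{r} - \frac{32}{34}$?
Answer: $\frac{1343}{13033333} \approx 0.00010304$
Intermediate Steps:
$h{\left(M,r \right)} = - \frac{16}{17} - \frac{46}{r}$ ($h{\left(M,r \right)} = - \frac{46}{r} - \frac{16}{17} = - \frac{16}{17} - \frac{46}{r}$)
$\frac{1}{h{\left(-46,\left(-32 - 18\right) - 29 \right)} + 9705} = \frac{1}{\left(- \frac{16}{17} - \frac{46}{\left(-32 - 18\right) - 29}\right) + 9705} = \frac{1}{\left(- \frac{16}{17} - \frac{46}{-50 - 29}\right) + 9705} = \frac{1}{\left(- \frac{16}{17} - \frac{46}{-79}\right) + 9705} = \frac{1}{\left(- \frac{16}{17} - - \frac{46}{79}\right) + 9705} = \frac{1}{\left(- \frac{16}{17} + \frac{46}{79}\right) + 9705} = \frac{1}{- \frac{482}{1343} + 9705} = \frac{1}{\frac{13033333}{1343}} = \frac{1343}{13033333}$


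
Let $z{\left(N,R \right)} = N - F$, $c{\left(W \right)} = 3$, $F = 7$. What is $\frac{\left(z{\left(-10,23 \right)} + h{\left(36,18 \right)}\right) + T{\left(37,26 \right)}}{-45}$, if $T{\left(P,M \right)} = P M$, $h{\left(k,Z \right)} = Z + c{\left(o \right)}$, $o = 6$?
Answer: $- \frac{322}{15} \approx -21.467$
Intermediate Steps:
$h{\left(k,Z \right)} = 3 + Z$ ($h{\left(k,Z \right)} = Z + 3 = 3 + Z$)
$z{\left(N,R \right)} = -7 + N$ ($z{\left(N,R \right)} = N - 7 = -7 + N$)
$T{\left(P,M \right)} = M P$
$\frac{\left(z{\left(-10,23 \right)} + h{\left(36,18 \right)}\right) + T{\left(37,26 \right)}}{-45} = \frac{\left(\left(-7 - 10\right) + \left(3 + 18\right)\right) + 26 \cdot 37}{-45} = \left(\left(-17 + 21\right) + 962\right) \left(- \frac{1}{45}\right) = \left(4 + 962\right) \left(- \frac{1}{45}\right) = 966 \left(- \frac{1}{45}\right) = - \frac{322}{15}$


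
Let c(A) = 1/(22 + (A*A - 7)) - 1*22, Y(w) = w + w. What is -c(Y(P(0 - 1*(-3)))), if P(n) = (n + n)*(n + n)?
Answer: 114377/5199 ≈ 22.000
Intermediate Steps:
P(n) = 4*n² (P(n) = (2*n)*(2*n) = 4*n²)
Y(w) = 2*w
c(A) = -22 + 1/(15 + A²) (c(A) = 1/(22 + (A² - 7)) - 22 = 1/(22 + (-7 + A²)) - 22 = 1/(15 + A²) - 22 = -22 + 1/(15 + A²))
-c(Y(P(0 - 1*(-3)))) = -(-329 - 22*64*(0 - 1*(-3))⁴)/(15 + (2*(4*(0 - 1*(-3))²))²) = -(-329 - 22*64*(0 + 3)⁴)/(15 + (2*(4*(0 + 3)²))²) = -(-329 - 22*(2*(4*3²))²)/(15 + (2*(4*3²))²) = -(-329 - 22*(2*(4*9))²)/(15 + (2*(4*9))²) = -(-329 - 22*(2*36)²)/(15 + (2*36)²) = -(-329 - 22*72²)/(15 + 72²) = -(-329 - 22*5184)/(15 + 5184) = -(-329 - 114048)/5199 = -(-114377)/5199 = -1*(-114377/5199) = 114377/5199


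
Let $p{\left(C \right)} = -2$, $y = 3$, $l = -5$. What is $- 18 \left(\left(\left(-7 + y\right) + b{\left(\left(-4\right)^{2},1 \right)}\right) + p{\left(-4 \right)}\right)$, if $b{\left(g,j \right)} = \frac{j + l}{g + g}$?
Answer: $\frac{441}{4} \approx 110.25$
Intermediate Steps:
$b{\left(g,j \right)} = \frac{-5 + j}{2 g}$ ($b{\left(g,j \right)} = \frac{j - 5}{g + g} = \frac{-5 + j}{2 g}$)
$- 18 \left(\left(\left(-7 + y\right) + b{\left(\left(-4\right)^{2},1 \right)}\right) + p{\left(-4 \right)}\right) = - 18 \left(\left(\left(-7 + 3\right) + \frac{-5 + 1}{2 \left(-4\right)^{2}}\right) - 2\right) = - 18 \left(\left(-4 + \frac{1}{2} \cdot \frac{1}{16} \left(-4\right)\right) - 2\right) = - 18 \left(\left(-4 - \frac{1}{8}\right) - 2\right) = - 18 \left(- \frac{33}{8} - 2\right) = \left(-18\right) \left(- \frac{49}{8}\right) = \frac{441}{4}$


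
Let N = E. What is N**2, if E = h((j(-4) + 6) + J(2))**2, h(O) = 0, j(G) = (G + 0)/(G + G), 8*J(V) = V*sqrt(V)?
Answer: 0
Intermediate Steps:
J(V) = V**(3/2)/8 (J(V) = (V*sqrt(V))/8 = V**(3/2)/8)
j(G) = 1/2 (j(G) = G/((2*G)) = G*(1/(2*G)) = 1/2)
E = 0 (E = 0**2 = 0)
N = 0
N**2 = 0**2 = 0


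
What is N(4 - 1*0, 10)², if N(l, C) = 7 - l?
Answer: 9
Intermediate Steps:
N(4 - 1*0, 10)² = (7 - (4 - 1*0))² = (7 - (4 + 0))² = (7 - 1*4)² = (7 - 4)² = 3² = 9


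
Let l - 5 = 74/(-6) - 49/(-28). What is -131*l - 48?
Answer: 8201/12 ≈ 683.42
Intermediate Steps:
l = -67/12 (l = 5 + (74/(-6) - 49/(-28)) = 5 + (74*(-⅙) - 49*(-1/28)) = 5 + (-37/3 + 7/4) = 5 - 127/12 = -67/12 ≈ -5.5833)
-131*l - 48 = -131*(-67/12) - 48 = 8777/12 - 48 = 8201/12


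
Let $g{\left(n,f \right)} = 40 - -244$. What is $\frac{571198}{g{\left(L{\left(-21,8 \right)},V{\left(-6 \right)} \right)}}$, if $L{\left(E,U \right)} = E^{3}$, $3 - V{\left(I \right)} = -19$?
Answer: $\frac{285599}{142} \approx 2011.3$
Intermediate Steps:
$V{\left(I \right)} = 22$ ($V{\left(I \right)} = 3 - -19 = 3 + 19 = 22$)
$g{\left(n,f \right)} = 284$ ($g{\left(n,f \right)} = 40 + 244 = 284$)
$\frac{571198}{g{\left(L{\left(-21,8 \right)},V{\left(-6 \right)} \right)}} = \frac{571198}{284} = 571198 \cdot \frac{1}{284} = \frac{285599}{142}$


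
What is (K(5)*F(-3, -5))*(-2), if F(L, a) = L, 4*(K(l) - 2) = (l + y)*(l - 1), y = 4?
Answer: 66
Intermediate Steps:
K(l) = 2 + (-1 + l)*(4 + l)/4 (K(l) = 2 + ((l + 4)*(l - 1))/4 = 2 + ((4 + l)*(-1 + l))/4 = 2 + ((-1 + l)*(4 + l))/4 = 2 + (-1 + l)*(4 + l)/4)
(K(5)*F(-3, -5))*(-2) = ((1 + (¼)*5² + (¾)*5)*(-3))*(-2) = ((1 + (¼)*25 + 15/4)*(-3))*(-2) = ((1 + 25/4 + 15/4)*(-3))*(-2) = (11*(-3))*(-2) = -33*(-2) = 66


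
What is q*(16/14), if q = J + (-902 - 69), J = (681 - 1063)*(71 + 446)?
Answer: -1587720/7 ≈ -2.2682e+5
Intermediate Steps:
J = -197494 (J = -382*517 = -197494)
q = -198465 (q = -197494 + (-902 - 69) = -197494 - 971 = -198465)
q*(16/14) = -3175440/14 = -198465*8/7 = -1587720/7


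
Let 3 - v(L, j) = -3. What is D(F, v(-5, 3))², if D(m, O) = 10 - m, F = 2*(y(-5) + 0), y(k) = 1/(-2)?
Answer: 121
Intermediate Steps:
y(k) = -½ (y(k) = 1*(-½) = -½)
v(L, j) = 6 (v(L, j) = 3 - 1*(-3) = 3 + 3 = 6)
F = -1 (F = 2*(-½ + 0) = 2*(-½) = -1)
D(F, v(-5, 3))² = (10 - 1*(-1))² = (10 + 1)² = 11² = 121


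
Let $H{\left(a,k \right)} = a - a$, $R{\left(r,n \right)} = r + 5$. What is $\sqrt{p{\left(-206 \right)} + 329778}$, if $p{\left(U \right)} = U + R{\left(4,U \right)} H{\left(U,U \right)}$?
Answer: $2 \sqrt{82393} \approx 574.08$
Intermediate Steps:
$R{\left(r,n \right)} = 5 + r$
$H{\left(a,k \right)} = 0$
$p{\left(U \right)} = U$ ($p{\left(U \right)} = U + \left(5 + 4\right) 0 = U + 9 \cdot 0 = U + 0 = U$)
$\sqrt{p{\left(-206 \right)} + 329778} = \sqrt{-206 + 329778} = \sqrt{329572} = 2 \sqrt{82393}$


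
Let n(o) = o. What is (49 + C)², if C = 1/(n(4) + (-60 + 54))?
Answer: 9409/4 ≈ 2352.3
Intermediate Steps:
C = -½ (C = 1/(4 + (-60 + 54)) = 1/(4 - 6) = 1/(-2) = -½ ≈ -0.50000)
(49 + C)² = (49 - ½)² = (97/2)² = 9409/4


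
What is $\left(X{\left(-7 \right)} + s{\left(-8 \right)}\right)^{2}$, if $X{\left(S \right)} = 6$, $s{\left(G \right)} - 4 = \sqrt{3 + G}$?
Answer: $\left(10 + i \sqrt{5}\right)^{2} \approx 95.0 + 44.721 i$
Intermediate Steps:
$s{\left(G \right)} = 4 + \sqrt{3 + G}$
$\left(X{\left(-7 \right)} + s{\left(-8 \right)}\right)^{2} = \left(6 + \left(4 + \sqrt{3 - 8}\right)\right)^{2} = \left(6 + \left(4 + \sqrt{-5}\right)\right)^{2} = \left(6 + \left(4 + i \sqrt{5}\right)\right)^{2} = \left(10 + i \sqrt{5}\right)^{2}$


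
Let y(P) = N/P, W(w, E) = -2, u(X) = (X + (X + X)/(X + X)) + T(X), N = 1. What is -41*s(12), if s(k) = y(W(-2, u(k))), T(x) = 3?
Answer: 41/2 ≈ 20.500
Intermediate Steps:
u(X) = 4 + X (u(X) = (X + (X + X)/(X + X)) + 3 = (X + (2*X)/((2*X))) + 3 = (X + (2*X)*(1/(2*X))) + 3 = (X + 1) + 3 = (1 + X) + 3 = 4 + X)
y(P) = 1/P
s(k) = -1/2 (s(k) = 1/(-2) = -1/2)
-41*s(12) = -41*(-1/2) = 41/2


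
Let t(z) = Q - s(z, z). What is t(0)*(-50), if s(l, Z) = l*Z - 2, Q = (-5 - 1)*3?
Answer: 800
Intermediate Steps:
Q = -18 (Q = -6*3 = -18)
s(l, Z) = -2 + Z*l (s(l, Z) = Z*l - 2 = -2 + Z*l)
t(z) = -16 - z**2 (t(z) = -18 - (-2 + z*z) = -18 - (-2 + z**2) = -18 + (2 - z**2) = -16 - z**2)
t(0)*(-50) = (-16 - 1*0**2)*(-50) = (-16 - 1*0)*(-50) = (-16 + 0)*(-50) = -16*(-50) = 800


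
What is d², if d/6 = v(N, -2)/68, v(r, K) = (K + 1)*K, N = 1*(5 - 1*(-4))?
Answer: 9/289 ≈ 0.031142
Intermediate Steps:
N = 9 (N = 1*(5 + 4) = 1*9 = 9)
v(r, K) = K*(1 + K) (v(r, K) = (1 + K)*K = K*(1 + K))
d = 3/17 (d = 6*(-2*(1 - 2)/68) = 6*(-2*(-1)*(1/68)) = 6*(2*(1/68)) = 6*(1/34) = 3/17 ≈ 0.17647)
d² = (3/17)² = 9/289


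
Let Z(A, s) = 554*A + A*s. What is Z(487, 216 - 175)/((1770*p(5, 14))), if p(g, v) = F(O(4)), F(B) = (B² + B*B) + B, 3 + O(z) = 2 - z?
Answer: 57953/15930 ≈ 3.6380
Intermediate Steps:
O(z) = -1 - z (O(z) = -3 + (2 - z) = -1 - z)
F(B) = B + 2*B² (F(B) = (B² + B²) + B = 2*B² + B = B + 2*B²)
p(g, v) = 45 (p(g, v) = (-1 - 1*4)*(1 + 2*(-1 - 1*4)) = (-1 - 4)*(1 + 2*(-1 - 4)) = -5*(1 + 2*(-5)) = -5*(1 - 10) = -5*(-9) = 45)
Z(487, 216 - 175)/((1770*p(5, 14))) = (487*(554 + (216 - 175)))/((1770*45)) = (487*(554 + 41))/79650 = (487*595)*(1/79650) = 289765*(1/79650) = 57953/15930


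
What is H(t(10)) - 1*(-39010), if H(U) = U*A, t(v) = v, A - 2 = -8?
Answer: 38950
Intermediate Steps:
A = -6 (A = 2 - 8 = -6)
H(U) = -6*U (H(U) = U*(-6) = -6*U)
H(t(10)) - 1*(-39010) = -6*10 - 1*(-39010) = -60 + 39010 = 38950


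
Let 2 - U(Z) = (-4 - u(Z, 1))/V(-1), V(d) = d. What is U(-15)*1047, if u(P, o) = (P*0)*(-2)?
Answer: -2094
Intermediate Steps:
u(P, o) = 0 (u(P, o) = 0*(-2) = 0)
U(Z) = -2 (U(Z) = 2 - (-4 - 1*0)/(-1) = 2 - (-4 + 0)*(-1) = 2 - (-4)*(-1) = 2 - 1*4 = 2 - 4 = -2)
U(-15)*1047 = -2*1047 = -2094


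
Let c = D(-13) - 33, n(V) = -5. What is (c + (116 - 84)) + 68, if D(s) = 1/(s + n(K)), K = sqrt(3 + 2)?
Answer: 1205/18 ≈ 66.944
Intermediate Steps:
K = sqrt(5) ≈ 2.2361
D(s) = 1/(-5 + s) (D(s) = 1/(s - 5) = 1/(-5 + s))
c = -595/18 (c = 1/(-5 - 13) - 33 = 1/(-18) - 33 = -1/18 - 33 = -595/18 ≈ -33.056)
(c + (116 - 84)) + 68 = (-595/18 + (116 - 84)) + 68 = (-595/18 + 32) + 68 = -19/18 + 68 = 1205/18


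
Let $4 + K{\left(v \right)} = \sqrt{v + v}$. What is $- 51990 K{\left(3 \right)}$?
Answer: $207960 - 51990 \sqrt{6} \approx 80611.0$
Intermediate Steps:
$K{\left(v \right)} = -4 + \sqrt{2} \sqrt{v}$ ($K{\left(v \right)} = -4 + \sqrt{v + v} = -4 + \sqrt{2 v} = -4 + \sqrt{2} \sqrt{v}$)
$- 51990 K{\left(3 \right)} = - 51990 \left(-4 + \sqrt{2} \sqrt{3}\right) = - 51990 \left(-4 + \sqrt{6}\right) = 207960 - 51990 \sqrt{6}$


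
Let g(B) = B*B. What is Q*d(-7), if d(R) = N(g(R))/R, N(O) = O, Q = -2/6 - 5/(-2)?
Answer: -91/6 ≈ -15.167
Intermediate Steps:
Q = 13/6 (Q = -2*⅙ - 5*(-½) = -⅓ + 5/2 = 13/6 ≈ 2.1667)
g(B) = B²
d(R) = R (d(R) = R²/R = R)
Q*d(-7) = (13/6)*(-7) = -91/6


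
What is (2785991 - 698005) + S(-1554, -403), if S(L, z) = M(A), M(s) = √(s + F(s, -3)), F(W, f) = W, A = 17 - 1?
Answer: 2087986 + 4*√2 ≈ 2.0880e+6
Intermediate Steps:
A = 16
M(s) = √2*√s (M(s) = √(s + s) = √(2*s) = √2*√s)
S(L, z) = 4*√2 (S(L, z) = √2*√16 = √2*4 = 4*√2)
(2785991 - 698005) + S(-1554, -403) = (2785991 - 698005) + 4*√2 = 2087986 + 4*√2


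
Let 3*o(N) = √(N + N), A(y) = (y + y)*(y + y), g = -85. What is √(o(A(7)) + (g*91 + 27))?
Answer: √(-69372 + 42*√2)/3 ≈ 87.758*I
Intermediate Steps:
A(y) = 4*y² (A(y) = (2*y)*(2*y) = 4*y²)
o(N) = √2*√N/3 (o(N) = √(N + N)/3 = √(2*N)/3 = (√2*√N)/3 = √2*√N/3)
√(o(A(7)) + (g*91 + 27)) = √(√2*√(4*7²)/3 + (-85*91 + 27)) = √(√2*√(4*49)/3 + (-7735 + 27)) = √(√2*√196/3 - 7708) = √((⅓)*√2*14 - 7708) = √(14*√2/3 - 7708) = √(-7708 + 14*√2/3)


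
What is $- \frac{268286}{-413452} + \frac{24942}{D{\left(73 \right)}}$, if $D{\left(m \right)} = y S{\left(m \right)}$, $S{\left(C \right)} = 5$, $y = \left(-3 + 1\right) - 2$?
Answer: $- \frac{644184629}{516815} \approx -1246.5$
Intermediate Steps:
$y = -4$ ($y = -2 - 2 = -4$)
$D{\left(m \right)} = -20$ ($D{\left(m \right)} = \left(-4\right) 5 = -20$)
$- \frac{268286}{-413452} + \frac{24942}{D{\left(73 \right)}} = - \frac{268286}{-413452} + \frac{24942}{-20} = \left(-268286\right) \left(- \frac{1}{413452}\right) + 24942 \left(- \frac{1}{20}\right) = \frac{134143}{206726} - \frac{12471}{10} = - \frac{644184629}{516815}$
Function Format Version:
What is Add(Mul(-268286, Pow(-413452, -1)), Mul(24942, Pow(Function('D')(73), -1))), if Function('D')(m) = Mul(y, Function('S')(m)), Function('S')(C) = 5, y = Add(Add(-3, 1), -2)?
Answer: Rational(-644184629, 516815) ≈ -1246.5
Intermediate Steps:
y = -4 (y = Add(-2, -2) = -4)
Function('D')(m) = -20 (Function('D')(m) = Mul(-4, 5) = -20)
Add(Mul(-268286, Pow(-413452, -1)), Mul(24942, Pow(Function('D')(73), -1))) = Add(Mul(-268286, Pow(-413452, -1)), Mul(24942, Pow(-20, -1))) = Add(Mul(-268286, Rational(-1, 413452)), Mul(24942, Rational(-1, 20))) = Add(Rational(134143, 206726), Rational(-12471, 10)) = Rational(-644184629, 516815)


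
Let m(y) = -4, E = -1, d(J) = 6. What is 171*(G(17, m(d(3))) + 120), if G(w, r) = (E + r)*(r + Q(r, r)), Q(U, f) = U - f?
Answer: 23940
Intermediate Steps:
G(w, r) = r*(-1 + r) (G(w, r) = (-1 + r)*(r + (r - r)) = (-1 + r)*(r + 0) = (-1 + r)*r = r*(-1 + r))
171*(G(17, m(d(3))) + 120) = 171*(-4*(-1 - 4) + 120) = 171*(-4*(-5) + 120) = 171*(20 + 120) = 171*140 = 23940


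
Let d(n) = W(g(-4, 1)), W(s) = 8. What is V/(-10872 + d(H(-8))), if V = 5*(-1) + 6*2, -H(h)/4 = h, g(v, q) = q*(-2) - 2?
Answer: -1/1552 ≈ -0.00064433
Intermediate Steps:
g(v, q) = -2 - 2*q (g(v, q) = -2*q - 2 = -2 - 2*q)
H(h) = -4*h
d(n) = 8
V = 7 (V = -5 + 12 = 7)
V/(-10872 + d(H(-8))) = 7/(-10872 + 8) = 7/(-10864) = 7*(-1/10864) = -1/1552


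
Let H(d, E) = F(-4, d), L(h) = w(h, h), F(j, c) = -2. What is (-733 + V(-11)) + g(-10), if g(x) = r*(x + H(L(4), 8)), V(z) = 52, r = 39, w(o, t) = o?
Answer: -1149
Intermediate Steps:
L(h) = h
H(d, E) = -2
g(x) = -78 + 39*x (g(x) = 39*(x - 2) = 39*(-2 + x) = -78 + 39*x)
(-733 + V(-11)) + g(-10) = (-733 + 52) + (-78 + 39*(-10)) = -681 + (-78 - 390) = -681 - 468 = -1149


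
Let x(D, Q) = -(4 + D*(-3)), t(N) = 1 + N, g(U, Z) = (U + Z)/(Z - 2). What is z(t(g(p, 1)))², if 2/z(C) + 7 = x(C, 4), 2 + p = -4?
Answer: 4/49 ≈ 0.081633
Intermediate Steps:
p = -6 (p = -2 - 4 = -6)
g(U, Z) = (U + Z)/(-2 + Z)
x(D, Q) = -4 + 3*D (x(D, Q) = -(4 - 3*D) = -4 + 3*D)
z(C) = 2/(-11 + 3*C) (z(C) = 2/(-7 + (-4 + 3*C)) = 2/(-11 + 3*C))
z(t(g(p, 1)))² = (2/(-11 + 3*(1 + (-6 + 1)/(-2 + 1))))² = (2/(-11 + 3*(1 - 5/(-1))))² = (2/(-11 + 3*(1 - 1*(-5))))² = (2/(-11 + 3*(1 + 5)))² = (2/(-11 + 3*6))² = (2/(-11 + 18))² = (2/7)² = 4/49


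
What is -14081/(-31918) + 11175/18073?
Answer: 611169563/576854014 ≈ 1.0595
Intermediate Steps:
-14081/(-31918) + 11175/18073 = -14081*(-1/31918) + 11175*(1/18073) = 14081/31918 + 11175/18073 = 611169563/576854014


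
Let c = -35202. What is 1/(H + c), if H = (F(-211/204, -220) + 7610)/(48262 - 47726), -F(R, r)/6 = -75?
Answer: -134/4715053 ≈ -2.8420e-5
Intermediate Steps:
F(R, r) = 450 (F(R, r) = -6*(-75) = 450)
H = 2015/134 (H = (450 + 7610)/(48262 - 47726) = 8060/536 = 8060*(1/536) = 2015/134 ≈ 15.037)
1/(H + c) = 1/(2015/134 - 35202) = 1/(-4715053/134) = -134/4715053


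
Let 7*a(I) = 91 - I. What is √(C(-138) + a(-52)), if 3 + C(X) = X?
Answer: 2*I*√1477/7 ≈ 10.98*I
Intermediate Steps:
a(I) = 13 - I/7 (a(I) = (91 - I)/7 = 13 - I/7)
C(X) = -3 + X
√(C(-138) + a(-52)) = √((-3 - 138) + (13 - ⅐*(-52))) = √(-141 + (13 + 52/7)) = √(-141 + 143/7) = √(-844/7) = 2*I*√1477/7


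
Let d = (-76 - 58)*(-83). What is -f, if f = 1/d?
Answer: -1/11122 ≈ -8.9912e-5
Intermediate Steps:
d = 11122 (d = -134*(-83) = 11122)
f = 1/11122 ≈ 8.9912e-5
-f = -1*1/11122 = -1/11122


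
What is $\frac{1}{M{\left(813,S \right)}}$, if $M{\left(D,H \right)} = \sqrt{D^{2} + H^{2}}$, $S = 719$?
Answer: $\frac{\sqrt{6970}}{90610} \approx 0.00092138$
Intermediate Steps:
$\frac{1}{M{\left(813,S \right)}} = \frac{1}{\sqrt{813^{2} + 719^{2}}} = \frac{1}{\sqrt{660969 + 516961}} = \frac{1}{\sqrt{1177930}} = \frac{1}{13 \sqrt{6970}} = \frac{\sqrt{6970}}{90610}$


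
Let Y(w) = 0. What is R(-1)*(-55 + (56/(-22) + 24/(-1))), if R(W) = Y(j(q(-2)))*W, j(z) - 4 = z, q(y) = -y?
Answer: 0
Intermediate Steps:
j(z) = 4 + z
R(W) = 0 (R(W) = 0*W = 0)
R(-1)*(-55 + (56/(-22) + 24/(-1))) = 0*(-55 + (56/(-22) + 24/(-1))) = 0*(-55 + (56*(-1/22) + 24*(-1))) = 0*(-55 + (-28/11 - 24)) = 0*(-55 - 292/11) = 0*(-897/11) = 0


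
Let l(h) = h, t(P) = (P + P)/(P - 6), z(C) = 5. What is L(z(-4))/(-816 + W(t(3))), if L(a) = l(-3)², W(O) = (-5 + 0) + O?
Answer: -9/823 ≈ -0.010936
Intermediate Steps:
t(P) = 2*P/(-6 + P) (t(P) = (2*P)/(-6 + P) = 2*P/(-6 + P))
W(O) = -5 + O
L(a) = 9 (L(a) = (-3)² = 9)
L(z(-4))/(-816 + W(t(3))) = 9/(-816 + (-5 + 2*3/(-6 + 3))) = 9/(-816 + (-5 + 2*3/(-3))) = 9/(-816 + (-5 + 2*3*(-⅓))) = 9/(-816 + (-5 - 2)) = 9/(-816 - 7) = 9/(-823) = 9*(-1/823) = -9/823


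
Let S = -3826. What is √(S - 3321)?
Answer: I*√7147 ≈ 84.54*I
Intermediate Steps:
√(S - 3321) = √(-3826 - 3321) = √(-7147) = I*√7147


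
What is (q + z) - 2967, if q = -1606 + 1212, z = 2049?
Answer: -1312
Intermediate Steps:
q = -394
(q + z) - 2967 = (-394 + 2049) - 2967 = 1655 - 2967 = -1312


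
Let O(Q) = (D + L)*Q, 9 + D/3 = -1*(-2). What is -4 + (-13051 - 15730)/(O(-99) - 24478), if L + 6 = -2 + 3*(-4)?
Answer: -52895/20419 ≈ -2.5905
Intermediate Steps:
D = -21 (D = -27 + 3*(-1*(-2)) = -27 + 3*2 = -27 + 6 = -21)
L = -20 (L = -6 + (-2 + 3*(-4)) = -6 + (-2 - 12) = -6 - 14 = -20)
O(Q) = -41*Q (O(Q) = (-21 - 20)*Q = -41*Q)
-4 + (-13051 - 15730)/(O(-99) - 24478) = -4 + (-13051 - 15730)/(-41*(-99) - 24478) = -4 - 28781/(4059 - 24478) = -4 - 28781/(-20419) = -4 - 28781*(-1/20419) = -4 + 28781/20419 = -52895/20419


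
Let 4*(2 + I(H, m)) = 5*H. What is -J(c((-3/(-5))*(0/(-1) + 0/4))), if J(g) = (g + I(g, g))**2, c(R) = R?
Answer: -4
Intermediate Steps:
I(H, m) = -2 + 5*H/4 (I(H, m) = -2 + (5*H)/4 = -2 + 5*H/4)
J(g) = (-2 + 9*g/4)**2 (J(g) = (g + (-2 + 5*g/4))**2 = (-2 + 9*g/4)**2)
-J(c((-3/(-5))*(0/(-1) + 0/4))) = -(-8 + 9*((-3/(-5))*(0/(-1) + 0/4)))**2/16 = -(-8 + 9*((-3*(-1/5))*(0*(-1) + 0*(1/4))))**2/16 = -(-8 + 9*(3*(0 + 0)/5))**2/16 = -(-8 + 9*((3/5)*0))**2/16 = -(-8 + 9*0)**2/16 = -(-8 + 0)**2/16 = -(-8)**2/16 = -64/16 = -1*4 = -4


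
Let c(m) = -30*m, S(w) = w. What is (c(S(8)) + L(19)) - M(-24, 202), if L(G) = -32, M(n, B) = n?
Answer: -248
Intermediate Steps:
(c(S(8)) + L(19)) - M(-24, 202) = (-30*8 - 32) - 1*(-24) = (-240 - 32) + 24 = -272 + 24 = -248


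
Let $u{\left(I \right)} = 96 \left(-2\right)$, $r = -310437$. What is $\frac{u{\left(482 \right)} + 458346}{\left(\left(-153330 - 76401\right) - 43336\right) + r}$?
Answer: $- \frac{229077}{291752} \approx -0.78518$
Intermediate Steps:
$u{\left(I \right)} = -192$
$\frac{u{\left(482 \right)} + 458346}{\left(\left(-153330 - 76401\right) - 43336\right) + r} = \frac{-192 + 458346}{\left(\left(-153330 - 76401\right) - 43336\right) - 310437} = \frac{458154}{\left(-229731 - 43336\right) - 310437} = \frac{458154}{-273067 - 310437} = \frac{458154}{-583504} = 458154 \left(- \frac{1}{583504}\right) = - \frac{229077}{291752}$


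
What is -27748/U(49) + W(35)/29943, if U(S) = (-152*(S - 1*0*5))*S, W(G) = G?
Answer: 30129703/390277062 ≈ 0.077201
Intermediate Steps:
U(S) = -152*S**2 (U(S) = (-152*(S + 0*5))*S = (-152*(S + 0))*S = (-152*S)*S = -152*S**2)
-27748/U(49) + W(35)/29943 = -27748/((-152*49**2)) + 35/29943 = -27748/((-152*2401)) + 35*(1/29943) = -27748/(-364952) + 35/29943 = -27748*(-1/364952) + 35/29943 = 991/13034 + 35/29943 = 30129703/390277062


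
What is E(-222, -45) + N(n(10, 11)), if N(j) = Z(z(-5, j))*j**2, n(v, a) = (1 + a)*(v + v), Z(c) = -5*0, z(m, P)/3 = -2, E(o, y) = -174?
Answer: -174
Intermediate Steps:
z(m, P) = -6 (z(m, P) = 3*(-2) = -6)
Z(c) = 0
n(v, a) = 2*v*(1 + a) (n(v, a) = (1 + a)*(2*v) = 2*v*(1 + a))
N(j) = 0 (N(j) = 0*j**2 = 0)
E(-222, -45) + N(n(10, 11)) = -174 + 0 = -174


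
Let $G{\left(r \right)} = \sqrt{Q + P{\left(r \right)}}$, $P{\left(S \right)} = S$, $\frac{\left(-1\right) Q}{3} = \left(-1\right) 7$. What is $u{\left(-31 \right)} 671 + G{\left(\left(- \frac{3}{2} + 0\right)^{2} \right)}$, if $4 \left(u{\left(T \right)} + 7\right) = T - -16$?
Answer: $- \frac{28853}{4} + \frac{\sqrt{93}}{2} \approx -7208.4$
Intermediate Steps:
$Q = 21$ ($Q = - 3 \left(\left(-1\right) 7\right) = \left(-3\right) \left(-7\right) = 21$)
$u{\left(T \right)} = -3 + \frac{T}{4}$ ($u{\left(T \right)} = -7 + \frac{T - -16}{4} = -7 + \frac{T + 16}{4} = -7 + \frac{16 + T}{4} = -7 + \left(4 + \frac{T}{4}\right) = -3 + \frac{T}{4}$)
$G{\left(r \right)} = \sqrt{21 + r}$
$u{\left(-31 \right)} 671 + G{\left(\left(- \frac{3}{2} + 0\right)^{2} \right)} = \left(-3 + \frac{1}{4} \left(-31\right)\right) 671 + \sqrt{21 + \left(- \frac{3}{2} + 0\right)^{2}} = \left(-3 - \frac{31}{4}\right) 671 + \sqrt{21 + \left(\left(-3\right) \frac{1}{2} + 0\right)^{2}} = \left(- \frac{43}{4}\right) 671 + \sqrt{21 + \left(- \frac{3}{2} + 0\right)^{2}} = - \frac{28853}{4} + \sqrt{21 + \left(- \frac{3}{2}\right)^{2}} = - \frac{28853}{4} + \sqrt{21 + \frac{9}{4}} = - \frac{28853}{4} + \sqrt{\frac{93}{4}} = - \frac{28853}{4} + \frac{\sqrt{93}}{2}$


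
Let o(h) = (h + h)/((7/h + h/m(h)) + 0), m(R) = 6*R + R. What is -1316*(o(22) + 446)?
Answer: -50589672/71 ≈ -7.1253e+5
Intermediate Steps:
m(R) = 7*R
o(h) = 2*h/(1/7 + 7/h) (o(h) = (h + h)/((7/h + h/((7*h))) + 0) = (2*h)/((7/h + h*(1/(7*h))) + 0) = (2*h)/((7/h + 1/7) + 0) = (2*h)/((1/7 + 7/h) + 0) = (2*h)/(1/7 + 7/h) = 2*h/(1/7 + 7/h))
-1316*(o(22) + 446) = -1316*(14*22**2/(49 + 22) + 446) = -1316*(14*484/71 + 446) = -1316*(14*484*(1/71) + 446) = -1316*(6776/71 + 446) = -1316*38442/71 = -50589672/71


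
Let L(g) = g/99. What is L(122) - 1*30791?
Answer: -3048187/99 ≈ -30790.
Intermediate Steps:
L(g) = g/99 (L(g) = g*(1/99) = g/99)
L(122) - 1*30791 = (1/99)*122 - 1*30791 = 122/99 - 30791 = -3048187/99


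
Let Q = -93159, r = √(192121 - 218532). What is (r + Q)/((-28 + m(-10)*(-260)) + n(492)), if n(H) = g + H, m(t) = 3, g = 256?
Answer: 31053/20 - 49*I*√11/60 ≈ 1552.7 - 2.7086*I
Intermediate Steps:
r = 49*I*√11 (r = √(-26411) = 49*I*√11 ≈ 162.51*I)
n(H) = 256 + H
(r + Q)/((-28 + m(-10)*(-260)) + n(492)) = (49*I*√11 - 93159)/((-28 + 3*(-260)) + (256 + 492)) = (-93159 + 49*I*√11)/((-28 - 780) + 748) = (-93159 + 49*I*√11)/(-808 + 748) = (-93159 + 49*I*√11)/(-60) = (-93159 + 49*I*√11)*(-1/60) = 31053/20 - 49*I*√11/60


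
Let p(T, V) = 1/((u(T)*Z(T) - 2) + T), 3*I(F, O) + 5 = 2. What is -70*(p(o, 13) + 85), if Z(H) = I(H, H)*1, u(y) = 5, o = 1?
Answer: -17815/3 ≈ -5938.3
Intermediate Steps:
I(F, O) = -1 (I(F, O) = -5/3 + (⅓)*2 = -5/3 + ⅔ = -1)
Z(H) = -1 (Z(H) = -1*1 = -1)
p(T, V) = 1/(-7 + T) (p(T, V) = 1/((5*(-1) - 2) + T) = 1/((-5 - 2) + T) = 1/(-7 + T))
-70*(p(o, 13) + 85) = -70*(1/(-7 + 1) + 85) = -70*(1/(-6) + 85) = -70*(-⅙ + 85) = -70*509/6 = -17815/3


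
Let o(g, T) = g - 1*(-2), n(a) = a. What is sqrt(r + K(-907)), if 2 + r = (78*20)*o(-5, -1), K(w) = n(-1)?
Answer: I*sqrt(4683) ≈ 68.432*I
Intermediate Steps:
o(g, T) = 2 + g (o(g, T) = g + 2 = 2 + g)
K(w) = -1
r = -4682 (r = -2 + (78*20)*(2 - 5) = -2 + 1560*(-3) = -2 - 4680 = -4682)
sqrt(r + K(-907)) = sqrt(-4682 - 1) = sqrt(-4683) = I*sqrt(4683)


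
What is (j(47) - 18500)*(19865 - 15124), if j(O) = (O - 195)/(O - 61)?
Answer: -613608666/7 ≈ -8.7658e+7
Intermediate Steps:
j(O) = (-195 + O)/(-61 + O)
(j(47) - 18500)*(19865 - 15124) = ((-195 + 47)/(-61 + 47) - 18500)*(19865 - 15124) = (-148/(-14) - 18500)*4741 = (-1/14*(-148) - 18500)*4741 = (74/7 - 18500)*4741 = -129426/7*4741 = -613608666/7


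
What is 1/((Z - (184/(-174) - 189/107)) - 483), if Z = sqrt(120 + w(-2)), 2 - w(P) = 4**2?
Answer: -20805428820/9985678354307 - 86657481*sqrt(106)/19971356708614 ≈ -0.0021282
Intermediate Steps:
w(P) = -14 (w(P) = 2 - 1*4**2 = 2 - 1*16 = 2 - 16 = -14)
Z = sqrt(106) (Z = sqrt(120 - 14) = sqrt(106) ≈ 10.296)
1/((Z - (184/(-174) - 189/107)) - 483) = 1/((sqrt(106) - (184/(-174) - 189/107)) - 483) = 1/((sqrt(106) - (184*(-1/174) - 189*1/107)) - 483) = 1/((sqrt(106) - (-92/87 - 189/107)) - 483) = 1/((sqrt(106) - 1*(-26287/9309)) - 483) = 1/((sqrt(106) + 26287/9309) - 483) = 1/((26287/9309 + sqrt(106)) - 483) = 1/(-4469960/9309 + sqrt(106))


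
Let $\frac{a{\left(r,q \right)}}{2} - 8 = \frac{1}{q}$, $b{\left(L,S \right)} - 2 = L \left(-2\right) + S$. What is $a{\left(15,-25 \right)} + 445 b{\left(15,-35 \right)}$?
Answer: $- \frac{700477}{25} \approx -28019.0$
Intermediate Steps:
$b{\left(L,S \right)} = 2 + S - 2 L$ ($b{\left(L,S \right)} = 2 + \left(L \left(-2\right) + S\right) = 2 - \left(- S + 2 L\right) = 2 + S - 2 L$)
$a{\left(r,q \right)} = 16 + \frac{2}{q}$
$a{\left(15,-25 \right)} + 445 b{\left(15,-35 \right)} = \left(16 + \frac{2}{-25}\right) + 445 \left(2 - 35 - 30\right) = \left(16 + 2 \left(- \frac{1}{25}\right)\right) + 445 \left(2 - 35 - 30\right) = \left(16 - \frac{2}{25}\right) + 445 \left(-63\right) = \frac{398}{25} - 28035 = - \frac{700477}{25}$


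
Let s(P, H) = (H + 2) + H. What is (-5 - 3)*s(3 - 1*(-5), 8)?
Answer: -144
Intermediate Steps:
s(P, H) = 2 + 2*H (s(P, H) = (2 + H) + H = 2 + 2*H)
(-5 - 3)*s(3 - 1*(-5), 8) = (-5 - 3)*(2 + 2*8) = -8*(2 + 16) = -8*18 = -144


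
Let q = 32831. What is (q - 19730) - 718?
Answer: 12383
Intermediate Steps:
(q - 19730) - 718 = (32831 - 19730) - 718 = 13101 - 718 = 12383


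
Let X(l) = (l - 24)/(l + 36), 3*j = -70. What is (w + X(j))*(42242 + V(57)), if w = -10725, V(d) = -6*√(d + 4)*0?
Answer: -8610862732/19 ≈ -4.5320e+8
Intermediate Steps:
j = -70/3 (j = (⅓)*(-70) = -70/3 ≈ -23.333)
V(d) = 0 (V(d) = -6*√(4 + d)*0 = 0)
X(l) = (-24 + l)/(36 + l)
(w + X(j))*(42242 + V(57)) = (-10725 + (-24 - 70/3)/(36 - 70/3))*(42242 + 0) = (-10725 - 142/3/(38/3))*42242 = (-10725 + (3/38)*(-142/3))*42242 = (-10725 - 71/19)*42242 = -203846/19*42242 = -8610862732/19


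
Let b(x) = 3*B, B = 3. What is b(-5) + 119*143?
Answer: 17026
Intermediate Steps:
b(x) = 9 (b(x) = 3*3 = 9)
b(-5) + 119*143 = 9 + 119*143 = 9 + 17017 = 17026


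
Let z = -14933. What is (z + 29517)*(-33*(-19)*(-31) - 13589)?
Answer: -481651184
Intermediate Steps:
(z + 29517)*(-33*(-19)*(-31) - 13589) = (-14933 + 29517)*(-33*(-19)*(-31) - 13589) = 14584*(627*(-31) - 13589) = 14584*(-19437 - 13589) = 14584*(-33026) = -481651184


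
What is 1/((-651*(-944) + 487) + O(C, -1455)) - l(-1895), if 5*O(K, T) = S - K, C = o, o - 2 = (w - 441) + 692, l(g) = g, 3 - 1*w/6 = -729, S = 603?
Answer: 5819759140/3071113 ≈ 1895.0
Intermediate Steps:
w = 4392 (w = 18 - 6*(-729) = 18 + 4374 = 4392)
o = 4645 (o = 2 + ((4392 - 441) + 692) = 2 + (3951 + 692) = 2 + 4643 = 4645)
C = 4645
O(K, T) = 603/5 - K/5 (O(K, T) = (603 - K)/5 = 603/5 - K/5)
1/((-651*(-944) + 487) + O(C, -1455)) - l(-1895) = 1/((-651*(-944) + 487) + (603/5 - ⅕*4645)) - 1*(-1895) = 1/((614544 + 487) + (603/5 - 929)) + 1895 = 1/(615031 - 4042/5) + 1895 = 1/(3071113/5) + 1895 = 5/3071113 + 1895 = 5819759140/3071113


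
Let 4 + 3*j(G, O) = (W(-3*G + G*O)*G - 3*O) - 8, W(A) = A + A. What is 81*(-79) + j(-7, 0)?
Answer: -6501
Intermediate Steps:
W(A) = 2*A
j(G, O) = -4 - O + G*(-6*G + 2*G*O)/3 (j(G, O) = -4/3 + (((2*(-3*G + G*O))*G - 3*O) - 8)/3 = -4/3 + (((-6*G + 2*G*O)*G - 3*O) - 8)/3 = -4/3 + ((G*(-6*G + 2*G*O) - 3*O) - 8)/3 = -4/3 + ((-3*O + G*(-6*G + 2*G*O)) - 8)/3 = -4/3 + (-8 - 3*O + G*(-6*G + 2*G*O))/3 = -4/3 + (-8/3 - O + G*(-6*G + 2*G*O)/3) = -4 - O + G*(-6*G + 2*G*O)/3)
81*(-79) + j(-7, 0) = 81*(-79) + (-4 - 1*0 + (⅔)*(-7)²*(-3 + 0)) = -6399 + (-4 + 0 + (⅔)*49*(-3)) = -6399 + (-4 + 0 - 98) = -6399 - 102 = -6501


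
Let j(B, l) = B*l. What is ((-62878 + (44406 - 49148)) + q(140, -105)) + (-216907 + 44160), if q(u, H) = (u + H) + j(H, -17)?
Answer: -238547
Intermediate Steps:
q(u, H) = u - 16*H (q(u, H) = (u + H) + H*(-17) = (H + u) - 17*H = u - 16*H)
((-62878 + (44406 - 49148)) + q(140, -105)) + (-216907 + 44160) = ((-62878 + (44406 - 49148)) + (140 - 16*(-105))) + (-216907 + 44160) = ((-62878 - 4742) + (140 + 1680)) - 172747 = (-67620 + 1820) - 172747 = -65800 - 172747 = -238547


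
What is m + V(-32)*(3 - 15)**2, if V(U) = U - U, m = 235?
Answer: 235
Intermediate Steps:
V(U) = 0
m + V(-32)*(3 - 15)**2 = 235 + 0*(3 - 15)**2 = 235 + 0*(-12)**2 = 235 + 0*144 = 235 + 0 = 235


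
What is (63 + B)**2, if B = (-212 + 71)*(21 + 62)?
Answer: 135489600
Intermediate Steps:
B = -11703 (B = -141*83 = -11703)
(63 + B)**2 = (63 - 11703)**2 = (-11640)**2 = 135489600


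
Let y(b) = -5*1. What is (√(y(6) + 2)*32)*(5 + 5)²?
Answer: 3200*I*√3 ≈ 5542.6*I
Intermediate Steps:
y(b) = -5
(√(y(6) + 2)*32)*(5 + 5)² = (√(-5 + 2)*32)*(5 + 5)² = (√(-3)*32)*10² = ((I*√3)*32)*100 = (32*I*√3)*100 = 3200*I*√3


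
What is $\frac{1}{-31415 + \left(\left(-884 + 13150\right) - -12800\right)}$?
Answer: $- \frac{1}{6349} \approx -0.00015751$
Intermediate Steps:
$\frac{1}{-31415 + \left(\left(-884 + 13150\right) - -12800\right)} = \frac{1}{-31415 + \left(12266 + 12800\right)} = \frac{1}{-31415 + 25066} = \frac{1}{-6349} = - \frac{1}{6349}$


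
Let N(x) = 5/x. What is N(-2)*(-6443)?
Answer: 32215/2 ≈ 16108.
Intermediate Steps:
N(-2)*(-6443) = (5/(-2))*(-6443) = (5*(-½))*(-6443) = -5/2*(-6443) = 32215/2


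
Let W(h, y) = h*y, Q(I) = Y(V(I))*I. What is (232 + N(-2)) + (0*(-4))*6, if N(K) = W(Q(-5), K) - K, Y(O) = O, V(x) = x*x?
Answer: 484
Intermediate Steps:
V(x) = x²
Q(I) = I³ (Q(I) = I²*I = I³)
N(K) = -126*K (N(K) = (-5)³*K - K = -125*K - K = -126*K)
(232 + N(-2)) + (0*(-4))*6 = (232 - 126*(-2)) + (0*(-4))*6 = (232 + 252) + 0*6 = 484 + 0 = 484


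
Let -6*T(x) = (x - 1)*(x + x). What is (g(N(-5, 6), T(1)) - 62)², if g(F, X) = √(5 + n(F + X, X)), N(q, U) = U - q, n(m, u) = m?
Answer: 3364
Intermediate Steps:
T(x) = -x*(-1 + x)/3 (T(x) = -(x - 1)*(x + x)/6 = -(-1 + x)*2*x/6 = -x*(-1 + x)/3)
g(F, X) = √(5 + F + X) (g(F, X) = √(5 + (F + X)) = √(5 + F + X))
(g(N(-5, 6), T(1)) - 62)² = (√(5 + (6 - 1*(-5)) + (⅓)*1*(1 - 1*1)) - 62)² = (√(5 + (6 + 5) + (⅓)*1*(1 - 1)) - 62)² = (√(5 + 11 + (⅓)*1*0) - 62)² = (√(5 + 11 + 0) - 62)² = (√16 - 62)² = (4 - 62)² = (-58)² = 3364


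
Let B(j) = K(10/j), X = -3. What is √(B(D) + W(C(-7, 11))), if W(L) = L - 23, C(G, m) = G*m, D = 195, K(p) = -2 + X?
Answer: I*√105 ≈ 10.247*I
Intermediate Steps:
K(p) = -5 (K(p) = -2 - 3 = -5)
B(j) = -5
W(L) = -23 + L
√(B(D) + W(C(-7, 11))) = √(-5 + (-23 - 7*11)) = √(-5 + (-23 - 77)) = √(-5 - 100) = √(-105) = I*√105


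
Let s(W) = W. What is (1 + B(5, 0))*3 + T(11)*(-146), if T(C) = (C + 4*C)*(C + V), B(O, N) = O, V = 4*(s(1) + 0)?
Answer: -120432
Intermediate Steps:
V = 4 (V = 4*(1 + 0) = 4*1 = 4)
T(C) = 5*C*(4 + C) (T(C) = (C + 4*C)*(C + 4) = (5*C)*(4 + C) = 5*C*(4 + C))
(1 + B(5, 0))*3 + T(11)*(-146) = (1 + 5)*3 + (5*11*(4 + 11))*(-146) = 6*3 + (5*11*15)*(-146) = 18 + 825*(-146) = 18 - 120450 = -120432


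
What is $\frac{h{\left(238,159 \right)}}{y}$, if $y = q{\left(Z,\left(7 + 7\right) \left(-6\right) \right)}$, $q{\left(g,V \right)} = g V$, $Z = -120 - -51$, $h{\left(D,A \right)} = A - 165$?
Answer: $- \frac{1}{966} \approx -0.0010352$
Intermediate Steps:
$h{\left(D,A \right)} = -165 + A$
$Z = -69$ ($Z = -120 + 51 = -69$)
$q{\left(g,V \right)} = V g$
$y = 5796$ ($y = \left(7 + 7\right) \left(-6\right) \left(-69\right) = 14 \left(-6\right) \left(-69\right) = \left(-84\right) \left(-69\right) = 5796$)
$\frac{h{\left(238,159 \right)}}{y} = \frac{-165 + 159}{5796} = \left(-6\right) \frac{1}{5796} = - \frac{1}{966}$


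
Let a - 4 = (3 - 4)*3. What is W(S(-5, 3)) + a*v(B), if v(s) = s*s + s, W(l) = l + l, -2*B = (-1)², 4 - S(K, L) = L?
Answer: 7/4 ≈ 1.7500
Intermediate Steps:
S(K, L) = 4 - L
B = -½ (B = -½*(-1)² = -½*1 = -½ ≈ -0.50000)
W(l) = 2*l
v(s) = s + s² (v(s) = s² + s = s + s²)
a = 1 (a = 4 + (3 - 4)*3 = 4 - 1*3 = 4 - 3 = 1)
W(S(-5, 3)) + a*v(B) = 2*(4 - 1*3) + 1*(-(1 - ½)/2) = 2*(4 - 3) + 1*(-½*½) = 2*1 + 1*(-¼) = 2 - ¼ = 7/4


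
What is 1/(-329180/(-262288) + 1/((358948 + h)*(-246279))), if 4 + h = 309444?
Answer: 674612638458759/846660877839548 ≈ 0.79679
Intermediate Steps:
h = 309440 (h = -4 + 309444 = 309440)
1/(-329180/(-262288) + 1/((358948 + h)*(-246279))) = 1/(-329180/(-262288) + 1/((358948 + 309440)*(-246279))) = 1/(-329180*(-1/262288) - 1/246279/668388) = 1/(82295/65572 + (1/668388)*(-1/246279)) = 1/(82295/65572 - 1/164609928252) = 1/(846660877839548/674612638458759) = 674612638458759/846660877839548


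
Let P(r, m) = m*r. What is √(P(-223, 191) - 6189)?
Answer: I*√48782 ≈ 220.87*I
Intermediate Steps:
√(P(-223, 191) - 6189) = √(191*(-223) - 6189) = √(-42593 - 6189) = √(-48782) = I*√48782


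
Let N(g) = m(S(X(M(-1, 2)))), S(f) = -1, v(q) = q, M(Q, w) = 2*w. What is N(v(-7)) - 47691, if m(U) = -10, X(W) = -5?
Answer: -47701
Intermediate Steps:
N(g) = -10
N(v(-7)) - 47691 = -10 - 47691 = -47701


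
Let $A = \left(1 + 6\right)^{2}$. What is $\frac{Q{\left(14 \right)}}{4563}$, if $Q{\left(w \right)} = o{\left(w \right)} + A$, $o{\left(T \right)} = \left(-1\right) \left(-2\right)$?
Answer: $\frac{17}{1521} \approx 0.011177$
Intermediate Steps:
$o{\left(T \right)} = 2$
$A = 49$ ($A = 7^{2} = 49$)
$Q{\left(w \right)} = 51$ ($Q{\left(w \right)} = 2 + 49 = 51$)
$\frac{Q{\left(14 \right)}}{4563} = \frac{51}{4563} = 51 \cdot \frac{1}{4563} = \frac{17}{1521}$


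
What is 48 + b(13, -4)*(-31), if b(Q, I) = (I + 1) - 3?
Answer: 234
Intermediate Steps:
b(Q, I) = -2 + I (b(Q, I) = (1 + I) - 3 = -2 + I)
48 + b(13, -4)*(-31) = 48 + (-2 - 4)*(-31) = 48 - 6*(-31) = 48 + 186 = 234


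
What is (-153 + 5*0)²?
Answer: 23409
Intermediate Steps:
(-153 + 5*0)² = (-153 + 0)² = (-153)² = 23409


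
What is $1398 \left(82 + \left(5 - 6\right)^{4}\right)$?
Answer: $116034$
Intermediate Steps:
$1398 \left(82 + \left(5 - 6\right)^{4}\right) = 1398 \left(82 + \left(-1\right)^{4}\right) = 1398 \left(82 + 1\right) = 1398 \cdot 83 = 116034$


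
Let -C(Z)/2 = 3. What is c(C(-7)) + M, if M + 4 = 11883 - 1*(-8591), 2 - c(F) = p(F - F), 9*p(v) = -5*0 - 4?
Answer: 184252/9 ≈ 20472.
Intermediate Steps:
C(Z) = -6 (C(Z) = -2*3 = -6)
p(v) = -4/9 (p(v) = (-5*0 - 4)/9 = (0 - 4)/9 = (⅑)*(-4) = -4/9)
c(F) = 22/9 (c(F) = 2 - 1*(-4/9) = 2 + 4/9 = 22/9)
M = 20470 (M = -4 + (11883 - 1*(-8591)) = -4 + (11883 + 8591) = -4 + 20474 = 20470)
c(C(-7)) + M = 22/9 + 20470 = 184252/9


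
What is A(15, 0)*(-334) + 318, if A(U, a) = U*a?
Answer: 318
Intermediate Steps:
A(15, 0)*(-334) + 318 = (15*0)*(-334) + 318 = 0*(-334) + 318 = 0 + 318 = 318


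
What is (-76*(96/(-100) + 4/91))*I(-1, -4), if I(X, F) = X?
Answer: -158384/2275 ≈ -69.619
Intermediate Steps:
(-76*(96/(-100) + 4/91))*I(-1, -4) = -76*(96/(-100) + 4/91)*(-1) = -76*(96*(-1/100) + 4*(1/91))*(-1) = -76*(-24/25 + 4/91)*(-1) = -76*(-2084/2275)*(-1) = (158384/2275)*(-1) = -158384/2275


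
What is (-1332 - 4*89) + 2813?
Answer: 1125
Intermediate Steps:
(-1332 - 4*89) + 2813 = (-1332 - 356) + 2813 = -1688 + 2813 = 1125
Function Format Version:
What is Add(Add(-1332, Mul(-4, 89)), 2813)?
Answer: 1125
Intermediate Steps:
Add(Add(-1332, Mul(-4, 89)), 2813) = Add(Add(-1332, -356), 2813) = Add(-1688, 2813) = 1125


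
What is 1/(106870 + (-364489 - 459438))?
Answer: -1/717057 ≈ -1.3946e-6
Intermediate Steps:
1/(106870 + (-364489 - 459438)) = 1/(106870 - 823927) = 1/(-717057) = -1/717057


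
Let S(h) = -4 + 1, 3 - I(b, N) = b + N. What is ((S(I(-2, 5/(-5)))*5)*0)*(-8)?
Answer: 0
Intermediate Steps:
I(b, N) = 3 - N - b (I(b, N) = 3 - (b + N) = 3 - (N + b) = 3 + (-N - b) = 3 - N - b)
S(h) = -3
((S(I(-2, 5/(-5)))*5)*0)*(-8) = (-3*5*0)*(-8) = -15*0*(-8) = 0*(-8) = 0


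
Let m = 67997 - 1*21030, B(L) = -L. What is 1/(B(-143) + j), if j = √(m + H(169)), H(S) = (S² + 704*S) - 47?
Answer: -143/174008 + √194457/174008 ≈ 0.0017124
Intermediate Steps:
H(S) = -47 + S² + 704*S
m = 46967 (m = 67997 - 21030 = 46967)
j = √194457 (j = √(46967 + (-47 + 169² + 704*169)) = √(46967 + (-47 + 28561 + 118976)) = √(46967 + 147490) = √194457 ≈ 440.97)
1/(B(-143) + j) = 1/(-1*(-143) + √194457) = 1/(143 + √194457)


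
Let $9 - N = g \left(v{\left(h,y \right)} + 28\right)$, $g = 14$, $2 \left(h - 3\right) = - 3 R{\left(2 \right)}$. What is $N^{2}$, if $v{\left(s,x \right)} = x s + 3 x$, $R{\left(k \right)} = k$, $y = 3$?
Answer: $259081$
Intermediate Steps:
$h = 0$ ($h = 3 + \frac{\left(-3\right) 2}{2} = 3 + \frac{1}{2} \left(-6\right) = 3 - 3 = 0$)
$v{\left(s,x \right)} = 3 x + s x$ ($v{\left(s,x \right)} = s x + 3 x = 3 x + s x$)
$N = -509$ ($N = 9 - 14 \left(3 \left(3 + 0\right) + 28\right) = 9 - 14 \left(3 \cdot 3 + 28\right) = 9 - 14 \left(9 + 28\right) = 9 - 14 \cdot 37 = 9 - 518 = -509$)
$N^{2} = \left(-509\right)^{2} = 259081$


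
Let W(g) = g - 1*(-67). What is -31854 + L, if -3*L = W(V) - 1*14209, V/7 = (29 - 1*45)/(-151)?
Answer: -12294532/453 ≈ -27140.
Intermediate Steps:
V = 112/151 (V = 7*((29 - 1*45)/(-151)) = 7*((29 - 45)*(-1/151)) = 7*(-16*(-1/151)) = 7*(16/151) = 112/151 ≈ 0.74172)
W(g) = 67 + g (W(g) = g + 67 = 67 + g)
L = 2135330/453 (L = -((67 + 112/151) - 1*14209)/3 = -(10229/151 - 14209)/3 = -⅓*(-2135330/151) = 2135330/453 ≈ 4713.8)
-31854 + L = -31854 + 2135330/453 = -12294532/453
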